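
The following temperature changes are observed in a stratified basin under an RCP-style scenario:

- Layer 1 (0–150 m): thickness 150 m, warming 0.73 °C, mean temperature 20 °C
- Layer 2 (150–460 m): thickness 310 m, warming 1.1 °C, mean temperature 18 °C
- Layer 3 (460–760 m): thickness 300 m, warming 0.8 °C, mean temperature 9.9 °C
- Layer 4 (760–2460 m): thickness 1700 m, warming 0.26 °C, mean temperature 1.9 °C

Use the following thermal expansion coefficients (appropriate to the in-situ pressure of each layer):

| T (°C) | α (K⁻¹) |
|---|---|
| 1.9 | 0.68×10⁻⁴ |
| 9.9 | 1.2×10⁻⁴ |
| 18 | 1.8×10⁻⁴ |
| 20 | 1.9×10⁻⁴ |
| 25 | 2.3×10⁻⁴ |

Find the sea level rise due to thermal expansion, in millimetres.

140 mm of thermosteric rise

Layer 1 at 20 °C → α = 1.9×10⁻⁴ K⁻¹
Layer 2 at 18 °C → α = 1.8×10⁻⁴ K⁻¹
Layer 3 at 9.9 °C → α = 1.2×10⁻⁴ K⁻¹
Layer 4 at 1.9 °C → α = 0.68×10⁻⁴ K⁻¹
1.9×10⁻⁴ × 150 × 0.73 = 0.020805 m
Layer 2: 1.8×10⁻⁴ × 1.1 × 310 = 0.06138 m
300 × 1.2×10⁻⁴ × 0.8 = 0.02880 m
760–2460 m: 1700 × 0.26 × 0.68×10⁻⁴ = 0.030056 m
Δh = 0.020805 + 0.06138 + 0.02880 + 0.030056 = 0.141041 m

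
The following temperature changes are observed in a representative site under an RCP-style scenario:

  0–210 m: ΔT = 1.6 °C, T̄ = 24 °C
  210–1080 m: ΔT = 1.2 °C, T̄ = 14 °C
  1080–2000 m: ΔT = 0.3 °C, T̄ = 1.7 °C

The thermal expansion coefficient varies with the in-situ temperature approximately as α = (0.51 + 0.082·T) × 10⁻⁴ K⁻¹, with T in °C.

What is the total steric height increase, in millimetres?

Layer 1: α = (0.51 + 0.082×24)×10⁻⁴ = 2.478×10⁻⁴ K⁻¹
Layer 2: α = (0.51 + 0.082×14)×10⁻⁴ = 1.658×10⁻⁴ K⁻¹
Layer 3: α = (0.51 + 0.082×1.7)×10⁻⁴ = 0.6494×10⁻⁴ K⁻¹
1.6 × 2.478×10⁻⁴ × 210 = 0.0832608 m
870 × 1.658×10⁻⁴ × 1.2 = 0.1730952 m
920 × 0.3 × 0.6494×10⁻⁴ = 0.01792344 m
Δh = 0.0832608 + 0.1730952 + 0.01792344 = 0.27427944 m ≈ 274 mm

274 mm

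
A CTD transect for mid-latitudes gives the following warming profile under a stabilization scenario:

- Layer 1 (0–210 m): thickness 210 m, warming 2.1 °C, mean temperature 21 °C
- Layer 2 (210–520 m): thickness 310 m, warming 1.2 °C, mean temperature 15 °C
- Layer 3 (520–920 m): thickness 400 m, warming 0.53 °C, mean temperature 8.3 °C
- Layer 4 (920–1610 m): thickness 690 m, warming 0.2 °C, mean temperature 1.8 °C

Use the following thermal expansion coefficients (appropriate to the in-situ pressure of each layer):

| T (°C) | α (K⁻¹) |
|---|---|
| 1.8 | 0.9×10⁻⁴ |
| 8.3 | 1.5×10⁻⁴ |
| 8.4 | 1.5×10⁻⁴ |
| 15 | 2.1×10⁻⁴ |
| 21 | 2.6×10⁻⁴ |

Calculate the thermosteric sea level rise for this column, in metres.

0.237 m

Layer 1 at 21 °C → α = 2.6×10⁻⁴ K⁻¹
Layer 2 at 15 °C → α = 2.1×10⁻⁴ K⁻¹
Layer 3 at 8.3 °C → α = 1.5×10⁻⁴ K⁻¹
Layer 4 at 1.8 °C → α = 0.9×10⁻⁴ K⁻¹
2.1 × 2.6×10⁻⁴ × 210 = 0.11466 m
210–520 m: 1.2 × 310 × 2.1×10⁻⁴ = 0.07812 m
400 × 1.5×10⁻⁴ × 0.53 = 0.03180 m
920–1610 m: 0.9×10⁻⁴ × 0.2 × 690 = 0.01242 m
Δh = 0.11466 + 0.07812 + 0.03180 + 0.01242 = 0.23700 m ≈ 0.237 m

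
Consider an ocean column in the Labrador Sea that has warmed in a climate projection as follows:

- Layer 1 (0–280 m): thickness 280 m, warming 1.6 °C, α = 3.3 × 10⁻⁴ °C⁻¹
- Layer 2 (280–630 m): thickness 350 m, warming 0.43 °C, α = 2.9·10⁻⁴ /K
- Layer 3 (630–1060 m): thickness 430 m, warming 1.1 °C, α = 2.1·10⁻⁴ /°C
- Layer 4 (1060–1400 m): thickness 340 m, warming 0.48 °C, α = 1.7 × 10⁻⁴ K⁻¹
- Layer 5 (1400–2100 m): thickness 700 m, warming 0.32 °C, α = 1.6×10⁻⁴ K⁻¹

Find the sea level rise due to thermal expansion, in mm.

280 × 3.3×10⁻⁴ × 1.6 = 0.14784 m
280–630 m: 2.9×10⁻⁴ × 0.43 × 350 = 0.043645 m
1.1 × 2.1×10⁻⁴ × 430 = 0.09933 m
1060–1400 m: 1.7×10⁻⁴ × 0.48 × 340 = 0.027744 m
1.6×10⁻⁴ × 0.32 × 700 = 0.03584 m
Δh = 0.14784 + 0.043645 + 0.09933 + 0.027744 + 0.03584 = 0.354399 m

354 mm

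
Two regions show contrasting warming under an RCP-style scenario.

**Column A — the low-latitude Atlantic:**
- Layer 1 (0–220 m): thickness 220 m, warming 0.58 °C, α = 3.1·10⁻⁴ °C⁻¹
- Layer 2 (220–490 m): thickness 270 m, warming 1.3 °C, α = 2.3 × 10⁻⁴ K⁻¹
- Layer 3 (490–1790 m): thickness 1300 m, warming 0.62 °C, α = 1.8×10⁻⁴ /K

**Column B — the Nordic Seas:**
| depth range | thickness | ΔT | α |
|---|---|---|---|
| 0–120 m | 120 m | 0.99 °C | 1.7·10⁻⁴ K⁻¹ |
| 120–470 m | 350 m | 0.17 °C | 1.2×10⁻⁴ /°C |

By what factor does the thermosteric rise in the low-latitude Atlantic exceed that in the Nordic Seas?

A 220 × 0.58 × 3.1×10⁻⁴ = 0.039556 m
A Layer 2: 1.3 × 2.3×10⁻⁴ × 270 = 0.08073 m
A 1.8×10⁻⁴ × 1300 × 0.62 = 0.14508 m
A total: 0.265366 m
B Layer 1: 1.7×10⁻⁴ × 120 × 0.99 = 0.020196 m
B Layer 2: 0.17 × 1.2×10⁻⁴ × 350 = 0.00714 m
B total: 0.027336 m
Ratio: 0.265366 / 0.027336 ≈ 9.708

≈ 9.7×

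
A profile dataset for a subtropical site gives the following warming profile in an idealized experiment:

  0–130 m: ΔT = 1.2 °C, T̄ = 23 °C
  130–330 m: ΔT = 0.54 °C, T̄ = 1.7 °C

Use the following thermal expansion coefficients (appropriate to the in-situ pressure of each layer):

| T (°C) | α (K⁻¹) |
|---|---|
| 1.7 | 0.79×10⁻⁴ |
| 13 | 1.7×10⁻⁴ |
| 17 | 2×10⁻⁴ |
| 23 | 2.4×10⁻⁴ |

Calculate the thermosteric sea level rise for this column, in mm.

Layer 1 at 23 °C → α = 2.4×10⁻⁴ K⁻¹
Layer 2 at 1.7 °C → α = 0.79×10⁻⁴ K⁻¹
0–130 m: 1.2 × 130 × 2.4×10⁻⁴ = 0.03744 m
0.54 × 200 × 0.79×10⁻⁴ = 0.008532 m
Δh = 0.03744 + 0.008532 = 0.045972 m

46.0 mm of thermosteric rise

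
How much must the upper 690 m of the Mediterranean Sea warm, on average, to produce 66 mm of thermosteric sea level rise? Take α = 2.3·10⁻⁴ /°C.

0.42 K

ΔT = Δh/(αH) = 0.066 / (2.3×10⁻⁴ × 690) ≈ 0.4159 K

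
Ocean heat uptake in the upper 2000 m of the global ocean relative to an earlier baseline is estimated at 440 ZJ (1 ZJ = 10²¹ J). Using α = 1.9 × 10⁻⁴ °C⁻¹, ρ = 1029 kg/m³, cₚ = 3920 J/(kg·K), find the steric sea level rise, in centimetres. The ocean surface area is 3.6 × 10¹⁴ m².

Per unit area: Q = 440×10²¹ / (3.6×10¹⁴) ≈ 1.222×10⁹ J/m²
Δh = αQ/(ρcₚ) = 1.9×10⁻⁴ × 1.222×10⁹ / (1029 × 3920) ≈ 0.05756 m

5.76 cm of thermosteric rise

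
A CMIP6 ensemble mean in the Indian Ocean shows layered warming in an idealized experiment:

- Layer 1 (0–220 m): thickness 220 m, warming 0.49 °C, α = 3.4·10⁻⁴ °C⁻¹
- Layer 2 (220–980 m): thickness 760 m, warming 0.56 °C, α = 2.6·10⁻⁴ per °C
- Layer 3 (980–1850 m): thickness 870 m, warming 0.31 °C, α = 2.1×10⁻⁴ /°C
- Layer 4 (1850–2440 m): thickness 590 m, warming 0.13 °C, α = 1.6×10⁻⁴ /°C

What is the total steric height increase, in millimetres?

3.4×10⁻⁴ × 220 × 0.49 = 0.036652 m
220–980 m: 760 × 0.56 × 2.6×10⁻⁴ = 0.110656 m
980–1850 m: 870 × 2.1×10⁻⁴ × 0.31 = 0.056637 m
Layer 4: 0.13 × 1.6×10⁻⁴ × 590 = 0.012272 m
Δh = 0.036652 + 0.110656 + 0.056637 + 0.012272 = 0.216217 m

about 216 mm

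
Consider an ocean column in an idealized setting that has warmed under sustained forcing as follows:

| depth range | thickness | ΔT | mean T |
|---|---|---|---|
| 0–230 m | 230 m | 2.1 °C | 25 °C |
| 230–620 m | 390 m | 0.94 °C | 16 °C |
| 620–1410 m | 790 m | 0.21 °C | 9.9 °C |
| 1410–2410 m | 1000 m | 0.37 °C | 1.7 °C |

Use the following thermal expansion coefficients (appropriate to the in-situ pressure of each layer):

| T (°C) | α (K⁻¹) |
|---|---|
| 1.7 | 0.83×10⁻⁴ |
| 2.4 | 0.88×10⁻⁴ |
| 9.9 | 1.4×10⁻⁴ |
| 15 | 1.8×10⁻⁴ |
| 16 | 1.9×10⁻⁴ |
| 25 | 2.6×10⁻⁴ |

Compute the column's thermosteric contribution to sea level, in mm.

Δh = 249 mm

Layer 1 at 25 °C → α = 2.6×10⁻⁴ K⁻¹
Layer 2 at 16 °C → α = 1.9×10⁻⁴ K⁻¹
Layer 3 at 9.9 °C → α = 1.4×10⁻⁴ K⁻¹
Layer 4 at 1.7 °C → α = 0.83×10⁻⁴ K⁻¹
Layer 1: 230 × 2.1 × 2.6×10⁻⁴ = 0.12558 m
Layer 2: 390 × 0.94 × 1.9×10⁻⁴ = 0.069654 m
0.21 × 1.4×10⁻⁴ × 790 = 0.023226 m
1410–2410 m: 1000 × 0.83×10⁻⁴ × 0.37 = 0.03071 m
Δh = 0.12558 + 0.069654 + 0.023226 + 0.03071 = 0.24917 m ≈ 249 mm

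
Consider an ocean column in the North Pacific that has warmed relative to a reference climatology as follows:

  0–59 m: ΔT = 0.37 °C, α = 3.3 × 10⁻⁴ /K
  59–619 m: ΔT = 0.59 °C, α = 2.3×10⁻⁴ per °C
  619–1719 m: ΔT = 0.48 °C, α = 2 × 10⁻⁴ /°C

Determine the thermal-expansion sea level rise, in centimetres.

0–59 m: 3.3×10⁻⁴ × 59 × 0.37 = 0.0072039 m
Layer 2: 560 × 2.3×10⁻⁴ × 0.59 = 0.075992 m
Layer 3: 0.48 × 2×10⁻⁴ × 1100 = 0.10560 m
Δh = 0.0072039 + 0.075992 + 0.10560 = 0.1887959 m ≈ 19 cm

19 cm of thermosteric rise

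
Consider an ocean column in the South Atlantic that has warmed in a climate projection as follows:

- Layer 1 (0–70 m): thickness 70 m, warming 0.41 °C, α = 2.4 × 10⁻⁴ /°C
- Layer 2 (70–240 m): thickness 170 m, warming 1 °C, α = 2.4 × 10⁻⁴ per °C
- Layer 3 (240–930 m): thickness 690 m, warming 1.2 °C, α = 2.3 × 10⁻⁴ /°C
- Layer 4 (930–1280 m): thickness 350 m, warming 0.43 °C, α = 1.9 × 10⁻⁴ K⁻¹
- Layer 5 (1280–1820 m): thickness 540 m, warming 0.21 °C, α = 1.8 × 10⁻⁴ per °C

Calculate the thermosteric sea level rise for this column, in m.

Δh ≈ 0.287 m

0–70 m: 0.41 × 2.4×10⁻⁴ × 70 = 0.006888 m
70–240 m: 2.4×10⁻⁴ × 1 × 170 = 0.04080 m
Layer 3: 690 × 2.3×10⁻⁴ × 1.2 = 0.19044 m
Layer 4: 1.9×10⁻⁴ × 350 × 0.43 = 0.028595 m
Layer 5: 540 × 0.21 × 1.8×10⁻⁴ = 0.020412 m
Δh = 0.006888 + 0.04080 + 0.19044 + 0.028595 + 0.020412 = 0.287135 m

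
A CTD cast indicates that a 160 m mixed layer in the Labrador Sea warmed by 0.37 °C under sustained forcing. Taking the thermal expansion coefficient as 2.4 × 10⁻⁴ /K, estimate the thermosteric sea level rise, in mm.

Δh = αΔT·H = 2.4×10⁻⁴ × 0.37 × 160 = 0.014208 m

Δh ≈ 14.2 mm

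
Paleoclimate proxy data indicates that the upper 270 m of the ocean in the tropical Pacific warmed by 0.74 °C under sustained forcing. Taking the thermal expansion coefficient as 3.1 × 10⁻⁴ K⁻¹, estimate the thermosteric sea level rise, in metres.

Δh = 0.062 m

Δh = αΔT·H = 3.1×10⁻⁴ × 0.74 × 270 = 0.061938 m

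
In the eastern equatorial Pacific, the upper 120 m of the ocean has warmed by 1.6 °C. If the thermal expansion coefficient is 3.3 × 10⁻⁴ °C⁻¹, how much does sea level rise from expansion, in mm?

63.4 mm of thermosteric rise

Δh = αΔT·H = 3.3×10⁻⁴ × 1.6 × 120 = 0.06336 m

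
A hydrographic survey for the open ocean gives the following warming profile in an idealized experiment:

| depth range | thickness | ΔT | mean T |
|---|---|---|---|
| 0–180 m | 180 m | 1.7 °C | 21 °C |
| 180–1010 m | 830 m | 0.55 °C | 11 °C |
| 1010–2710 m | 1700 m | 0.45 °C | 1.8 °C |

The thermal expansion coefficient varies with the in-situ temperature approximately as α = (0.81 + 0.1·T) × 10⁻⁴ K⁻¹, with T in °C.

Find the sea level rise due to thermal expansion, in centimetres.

Layer 1: α = (0.81 + 0.1×21)×10⁻⁴ = 2.91×10⁻⁴ K⁻¹
Layer 2: α = (0.81 + 0.1×11)×10⁻⁴ = 1.91×10⁻⁴ K⁻¹
Layer 3: α = (0.81 + 0.1×1.8)×10⁻⁴ = 0.99×10⁻⁴ K⁻¹
2.91×10⁻⁴ × 1.7 × 180 = 0.089046 m
180–1010 m: 830 × 1.91×10⁻⁴ × 0.55 = 0.0871915 m
0.99×10⁻⁴ × 0.45 × 1700 = 0.075735 m
Δh = 0.089046 + 0.0871915 + 0.075735 = 0.2519725 m

Δh ≈ 25 cm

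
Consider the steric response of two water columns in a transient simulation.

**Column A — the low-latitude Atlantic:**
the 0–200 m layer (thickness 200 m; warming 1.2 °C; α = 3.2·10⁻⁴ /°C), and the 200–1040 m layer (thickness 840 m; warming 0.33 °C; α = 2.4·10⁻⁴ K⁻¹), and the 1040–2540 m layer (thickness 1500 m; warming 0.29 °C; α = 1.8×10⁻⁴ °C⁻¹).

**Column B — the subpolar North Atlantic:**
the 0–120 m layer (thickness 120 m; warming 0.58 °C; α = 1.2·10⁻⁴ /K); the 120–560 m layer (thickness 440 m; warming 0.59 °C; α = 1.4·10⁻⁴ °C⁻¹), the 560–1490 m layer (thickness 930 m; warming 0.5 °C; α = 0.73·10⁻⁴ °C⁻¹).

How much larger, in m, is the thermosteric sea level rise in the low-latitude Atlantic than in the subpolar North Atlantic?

0.143 m

A 3.2×10⁻⁴ × 1.2 × 200 = 0.07680 m
A 2.4×10⁻⁴ × 0.33 × 840 = 0.066528 m
A 1500 × 1.8×10⁻⁴ × 0.29 = 0.07830 m
A total: 0.221628 m
B 120 × 0.58 × 1.2×10⁻⁴ = 0.008352 m
B Layer 2: 1.4×10⁻⁴ × 440 × 0.59 = 0.036344 m
B 560–1490 m: 0.5 × 0.73×10⁻⁴ × 930 = 0.033945 m
B total: 0.078641 m
Difference: 0.221628 − 0.078641 = 0.142987 m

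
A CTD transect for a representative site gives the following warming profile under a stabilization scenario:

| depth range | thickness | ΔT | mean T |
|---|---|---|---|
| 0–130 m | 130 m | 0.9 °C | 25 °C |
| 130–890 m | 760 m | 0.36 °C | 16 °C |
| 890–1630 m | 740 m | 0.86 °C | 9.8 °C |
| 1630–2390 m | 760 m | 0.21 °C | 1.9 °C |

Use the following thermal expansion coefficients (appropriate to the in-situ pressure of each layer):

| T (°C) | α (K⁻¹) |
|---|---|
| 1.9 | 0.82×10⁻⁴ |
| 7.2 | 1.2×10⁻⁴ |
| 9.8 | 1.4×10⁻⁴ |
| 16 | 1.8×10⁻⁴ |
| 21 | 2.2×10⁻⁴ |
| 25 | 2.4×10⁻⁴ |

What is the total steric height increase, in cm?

Δh ≈ 18.0 cm

Layer 1 at 25 °C → α = 2.4×10⁻⁴ K⁻¹
Layer 2 at 16 °C → α = 1.8×10⁻⁴ K⁻¹
Layer 3 at 9.8 °C → α = 1.4×10⁻⁴ K⁻¹
Layer 4 at 1.9 °C → α = 0.82×10⁻⁴ K⁻¹
2.4×10⁻⁴ × 130 × 0.9 = 0.02808 m
130–890 m: 0.36 × 1.8×10⁻⁴ × 760 = 0.049248 m
740 × 1.4×10⁻⁴ × 0.86 = 0.089096 m
Layer 4: 0.21 × 0.82×10⁻⁴ × 760 = 0.0130872 m
Δh = 0.02808 + 0.049248 + 0.089096 + 0.0130872 = 0.1795112 m ≈ 18.0 cm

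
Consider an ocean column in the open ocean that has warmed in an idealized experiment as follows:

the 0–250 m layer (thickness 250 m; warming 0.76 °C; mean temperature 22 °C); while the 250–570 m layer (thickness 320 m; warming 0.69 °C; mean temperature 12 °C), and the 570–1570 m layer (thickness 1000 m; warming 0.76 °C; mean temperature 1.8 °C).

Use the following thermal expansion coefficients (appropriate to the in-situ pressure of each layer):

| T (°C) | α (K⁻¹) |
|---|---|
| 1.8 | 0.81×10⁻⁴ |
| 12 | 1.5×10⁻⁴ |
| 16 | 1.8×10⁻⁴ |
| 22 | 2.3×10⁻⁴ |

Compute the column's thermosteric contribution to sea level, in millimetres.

138 mm

Layer 1 at 22 °C → α = 2.3×10⁻⁴ K⁻¹
Layer 2 at 12 °C → α = 1.5×10⁻⁴ K⁻¹
Layer 3 at 1.8 °C → α = 0.81×10⁻⁴ K⁻¹
Layer 1: 0.76 × 2.3×10⁻⁴ × 250 = 0.04370 m
320 × 1.5×10⁻⁴ × 0.69 = 0.03312 m
Layer 3: 1000 × 0.81×10⁻⁴ × 0.76 = 0.06156 m
Δh = 0.04370 + 0.03312 + 0.06156 = 0.13838 m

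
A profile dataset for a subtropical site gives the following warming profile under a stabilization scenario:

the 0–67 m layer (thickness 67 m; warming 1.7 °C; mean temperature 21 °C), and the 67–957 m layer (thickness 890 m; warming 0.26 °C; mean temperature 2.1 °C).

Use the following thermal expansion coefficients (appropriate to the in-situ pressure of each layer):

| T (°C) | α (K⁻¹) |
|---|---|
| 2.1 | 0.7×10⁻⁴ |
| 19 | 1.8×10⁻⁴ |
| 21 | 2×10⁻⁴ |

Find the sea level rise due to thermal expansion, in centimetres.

Layer 1 at 21 °C → α = 2×10⁻⁴ K⁻¹
Layer 2 at 2.1 °C → α = 0.7×10⁻⁴ K⁻¹
0–67 m: 67 × 2×10⁻⁴ × 1.7 = 0.02278 m
0.7×10⁻⁴ × 0.26 × 890 = 0.016198 m
Δh = 0.02278 + 0.016198 = 0.038978 m ≈ 3.9 cm

Δh ≈ 3.9 cm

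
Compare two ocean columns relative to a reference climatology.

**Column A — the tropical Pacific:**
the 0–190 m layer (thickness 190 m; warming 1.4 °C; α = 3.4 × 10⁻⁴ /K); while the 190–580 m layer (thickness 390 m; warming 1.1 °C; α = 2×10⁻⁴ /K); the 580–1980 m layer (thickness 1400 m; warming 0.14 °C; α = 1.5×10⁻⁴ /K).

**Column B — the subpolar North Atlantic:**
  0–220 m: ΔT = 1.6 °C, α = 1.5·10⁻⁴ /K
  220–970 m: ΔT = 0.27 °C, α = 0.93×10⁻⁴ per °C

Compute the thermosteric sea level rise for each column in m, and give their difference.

Δh_A ≈ 0.206 m, Δh_B ≈ 0.0716 m; difference ≈ 0.134 m

A 190 × 3.4×10⁻⁴ × 1.4 = 0.09044 m
A Layer 2: 2×10⁻⁴ × 390 × 1.1 = 0.08580 m
A 580–1980 m: 1.5×10⁻⁴ × 1400 × 0.14 = 0.02940 m
A total: 0.20564 m
B 0–220 m: 1.5×10⁻⁴ × 1.6 × 220 = 0.05280 m
B Layer 2: 0.93×10⁻⁴ × 0.27 × 750 = 0.0188325 m
B total: 0.0716325 m
Difference: 0.20564 − 0.0716325 = 0.1340075 m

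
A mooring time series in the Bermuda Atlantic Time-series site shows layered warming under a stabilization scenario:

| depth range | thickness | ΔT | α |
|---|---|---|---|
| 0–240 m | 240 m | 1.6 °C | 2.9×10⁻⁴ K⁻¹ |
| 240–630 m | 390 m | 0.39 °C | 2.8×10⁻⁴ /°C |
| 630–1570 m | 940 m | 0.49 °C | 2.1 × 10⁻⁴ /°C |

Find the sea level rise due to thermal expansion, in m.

Δh ≈ 0.25 m

240 × 1.6 × 2.9×10⁻⁴ = 0.11136 m
240–630 m: 2.8×10⁻⁴ × 0.39 × 390 = 0.042588 m
Layer 3: 940 × 0.49 × 2.1×10⁻⁴ = 0.096726 m
Δh = 0.11136 + 0.042588 + 0.096726 = 0.250674 m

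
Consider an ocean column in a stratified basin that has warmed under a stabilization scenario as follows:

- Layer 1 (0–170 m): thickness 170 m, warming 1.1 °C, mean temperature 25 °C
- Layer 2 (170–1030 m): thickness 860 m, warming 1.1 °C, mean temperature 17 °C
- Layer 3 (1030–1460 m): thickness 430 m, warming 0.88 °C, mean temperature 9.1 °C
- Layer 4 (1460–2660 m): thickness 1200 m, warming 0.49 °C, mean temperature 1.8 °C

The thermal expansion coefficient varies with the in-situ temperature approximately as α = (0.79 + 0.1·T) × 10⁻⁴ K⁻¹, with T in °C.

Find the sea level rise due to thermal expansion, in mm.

about 418 mm

Layer 1: α = (0.79 + 0.1×25)×10⁻⁴ = 3.29×10⁻⁴ K⁻¹
Layer 2: α = (0.79 + 0.1×17)×10⁻⁴ = 2.49×10⁻⁴ K⁻¹
Layer 3: α = (0.79 + 0.1×9.1)×10⁻⁴ = 1.7×10⁻⁴ K⁻¹
Layer 4: α = (0.79 + 0.1×1.8)×10⁻⁴ = 0.97×10⁻⁴ K⁻¹
Layer 1: 1.1 × 3.29×10⁻⁴ × 170 = 0.061523 m
2.49×10⁻⁴ × 860 × 1.1 = 0.235554 m
0.88 × 1.7×10⁻⁴ × 430 = 0.064328 m
1460–2660 m: 0.49 × 0.97×10⁻⁴ × 1200 = 0.057036 m
Δh = 0.061523 + 0.235554 + 0.064328 + 0.057036 = 0.418441 m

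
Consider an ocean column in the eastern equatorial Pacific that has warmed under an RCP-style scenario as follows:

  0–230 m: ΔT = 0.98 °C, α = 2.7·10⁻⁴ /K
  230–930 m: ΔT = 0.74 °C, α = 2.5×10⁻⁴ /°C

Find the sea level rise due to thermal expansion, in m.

0–230 m: 2.7×10⁻⁴ × 230 × 0.98 = 0.060858 m
230–930 m: 0.74 × 2.5×10⁻⁴ × 700 = 0.12950 m
Δh = 0.060858 + 0.12950 = 0.190358 m

about 0.19 m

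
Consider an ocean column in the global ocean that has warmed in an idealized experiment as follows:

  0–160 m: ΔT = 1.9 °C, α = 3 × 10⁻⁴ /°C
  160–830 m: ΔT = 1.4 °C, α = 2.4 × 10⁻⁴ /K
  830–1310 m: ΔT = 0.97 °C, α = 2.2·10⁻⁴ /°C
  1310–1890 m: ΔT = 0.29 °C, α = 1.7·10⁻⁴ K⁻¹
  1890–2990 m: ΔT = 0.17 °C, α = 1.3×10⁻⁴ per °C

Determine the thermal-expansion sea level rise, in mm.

0–160 m: 160 × 1.9 × 3×10⁻⁴ = 0.09120 m
2.4×10⁻⁴ × 670 × 1.4 = 0.22512 m
0.97 × 480 × 2.2×10⁻⁴ = 0.102432 m
Layer 4: 0.29 × 1.7×10⁻⁴ × 580 = 0.028594 m
0.17 × 1100 × 1.3×10⁻⁴ = 0.02431 m
Δh = 0.09120 + 0.22512 + 0.102432 + 0.028594 + 0.02431 = 0.471656 m ≈ 470 mm

about 470 mm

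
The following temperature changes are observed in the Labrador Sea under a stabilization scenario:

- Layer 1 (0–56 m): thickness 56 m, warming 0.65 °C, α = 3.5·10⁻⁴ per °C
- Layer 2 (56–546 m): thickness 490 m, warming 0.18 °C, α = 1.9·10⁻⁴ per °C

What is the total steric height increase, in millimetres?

56 × 0.65 × 3.5×10⁻⁴ = 0.01274 m
56–546 m: 1.9×10⁻⁴ × 0.18 × 490 = 0.016758 m
Δh = 0.01274 + 0.016758 = 0.029498 m

Δh ≈ 29.5 mm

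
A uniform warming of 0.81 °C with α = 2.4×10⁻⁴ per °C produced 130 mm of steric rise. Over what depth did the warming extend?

670 m

H = Δh/(αΔT) = 0.13 / (2.4×10⁻⁴ × 0.81) ≈ 668.7 m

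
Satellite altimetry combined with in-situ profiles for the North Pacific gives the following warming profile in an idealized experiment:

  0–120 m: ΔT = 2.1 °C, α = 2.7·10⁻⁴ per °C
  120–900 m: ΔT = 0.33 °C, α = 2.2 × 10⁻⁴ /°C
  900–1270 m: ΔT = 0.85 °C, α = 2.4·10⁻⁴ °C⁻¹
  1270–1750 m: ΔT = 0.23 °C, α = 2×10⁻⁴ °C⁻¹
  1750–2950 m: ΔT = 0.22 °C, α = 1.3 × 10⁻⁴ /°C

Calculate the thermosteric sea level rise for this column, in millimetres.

Δh = 257 mm

Layer 1: 2.1 × 2.7×10⁻⁴ × 120 = 0.06804 m
120–900 m: 780 × 0.33 × 2.2×10⁻⁴ = 0.056628 m
0.85 × 370 × 2.4×10⁻⁴ = 0.07548 m
Layer 4: 480 × 0.23 × 2×10⁻⁴ = 0.02208 m
1750–2950 m: 1200 × 0.22 × 1.3×10⁻⁴ = 0.03432 m
Δh = 0.06804 + 0.056628 + 0.07548 + 0.02208 + 0.03432 = 0.256548 m ≈ 257 mm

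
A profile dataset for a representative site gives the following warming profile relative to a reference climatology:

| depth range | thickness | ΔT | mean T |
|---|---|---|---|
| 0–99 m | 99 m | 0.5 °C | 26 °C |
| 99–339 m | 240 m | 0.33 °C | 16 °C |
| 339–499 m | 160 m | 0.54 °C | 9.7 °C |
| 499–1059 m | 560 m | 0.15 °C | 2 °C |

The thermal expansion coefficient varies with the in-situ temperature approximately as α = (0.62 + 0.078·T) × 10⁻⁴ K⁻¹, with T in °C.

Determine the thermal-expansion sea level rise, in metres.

about 0.0463 m

Layer 1: α = (0.62 + 0.078×26)×10⁻⁴ = 2.648×10⁻⁴ K⁻¹
Layer 2: α = (0.62 + 0.078×16)×10⁻⁴ = 1.868×10⁻⁴ K⁻¹
Layer 3: α = (0.62 + 0.078×9.7)×10⁻⁴ = 1.3766×10⁻⁴ K⁻¹
Layer 4: α = (0.62 + 0.078×2)×10⁻⁴ = 0.776×10⁻⁴ K⁻¹
0–99 m: 99 × 0.5 × 2.648×10⁻⁴ = 0.0131076 m
1.868×10⁻⁴ × 0.33 × 240 = 0.01479456 m
339–499 m: 160 × 1.3766×10⁻⁴ × 0.54 = 0.011893824 m
499–1059 m: 0.15 × 0.776×10⁻⁴ × 560 = 0.0065184 m
Δh = 0.0131076 + 0.01479456 + 0.011893824 + 0.0065184 = 0.046314384 m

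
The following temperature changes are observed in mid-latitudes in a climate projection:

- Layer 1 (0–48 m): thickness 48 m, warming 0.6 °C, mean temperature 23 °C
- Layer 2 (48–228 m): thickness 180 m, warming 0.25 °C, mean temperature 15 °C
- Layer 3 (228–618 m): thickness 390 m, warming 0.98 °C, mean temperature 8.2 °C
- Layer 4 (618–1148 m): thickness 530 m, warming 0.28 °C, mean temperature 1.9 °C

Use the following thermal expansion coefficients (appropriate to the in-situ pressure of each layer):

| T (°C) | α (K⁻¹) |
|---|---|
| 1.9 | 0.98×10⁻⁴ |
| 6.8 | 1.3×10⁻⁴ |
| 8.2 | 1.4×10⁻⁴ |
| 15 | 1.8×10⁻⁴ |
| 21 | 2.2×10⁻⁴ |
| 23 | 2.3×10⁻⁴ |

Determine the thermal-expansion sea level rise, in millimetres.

Layer 1 at 23 °C → α = 2.3×10⁻⁴ K⁻¹
Layer 2 at 15 °C → α = 1.8×10⁻⁴ K⁻¹
Layer 3 at 8.2 °C → α = 1.4×10⁻⁴ K⁻¹
Layer 4 at 1.9 °C → α = 0.98×10⁻⁴ K⁻¹
48 × 0.6 × 2.3×10⁻⁴ = 0.006624 m
48–228 m: 180 × 1.8×10⁻⁴ × 0.25 = 0.00810 m
Layer 3: 390 × 1.4×10⁻⁴ × 0.98 = 0.053508 m
618–1148 m: 0.98×10⁻⁴ × 0.28 × 530 = 0.0145432 m
Δh = 0.006624 + 0.00810 + 0.053508 + 0.0145432 = 0.0827752 m ≈ 83 mm

about 83 mm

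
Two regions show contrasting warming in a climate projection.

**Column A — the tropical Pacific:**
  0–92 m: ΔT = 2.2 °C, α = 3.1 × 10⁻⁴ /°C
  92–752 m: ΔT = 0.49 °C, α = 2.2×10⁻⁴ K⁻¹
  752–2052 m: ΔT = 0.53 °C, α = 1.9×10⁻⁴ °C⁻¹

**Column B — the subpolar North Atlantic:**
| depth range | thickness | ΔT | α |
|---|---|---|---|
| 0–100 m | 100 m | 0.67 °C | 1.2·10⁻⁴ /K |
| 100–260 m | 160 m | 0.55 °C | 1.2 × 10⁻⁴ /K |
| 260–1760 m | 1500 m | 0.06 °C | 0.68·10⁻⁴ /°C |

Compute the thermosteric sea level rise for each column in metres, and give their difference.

A 3.1×10⁻⁴ × 2.2 × 92 = 0.062744 m
A 0.49 × 2.2×10⁻⁴ × 660 = 0.071148 m
A 752–2052 m: 1.9×10⁻⁴ × 1300 × 0.53 = 0.13091 m
A total: 0.264802 m
B 0–100 m: 0.67 × 1.2×10⁻⁴ × 100 = 0.00804 m
B Layer 2: 160 × 1.2×10⁻⁴ × 0.55 = 0.01056 m
B 260–1760 m: 1500 × 0.68×10⁻⁴ × 0.06 = 0.00612 m
B total: 0.02472 m
Difference: 0.264802 − 0.02472 = 0.240082 m

Δh_A ≈ 0.265 m, Δh_B ≈ 0.0247 m; difference ≈ 0.240 m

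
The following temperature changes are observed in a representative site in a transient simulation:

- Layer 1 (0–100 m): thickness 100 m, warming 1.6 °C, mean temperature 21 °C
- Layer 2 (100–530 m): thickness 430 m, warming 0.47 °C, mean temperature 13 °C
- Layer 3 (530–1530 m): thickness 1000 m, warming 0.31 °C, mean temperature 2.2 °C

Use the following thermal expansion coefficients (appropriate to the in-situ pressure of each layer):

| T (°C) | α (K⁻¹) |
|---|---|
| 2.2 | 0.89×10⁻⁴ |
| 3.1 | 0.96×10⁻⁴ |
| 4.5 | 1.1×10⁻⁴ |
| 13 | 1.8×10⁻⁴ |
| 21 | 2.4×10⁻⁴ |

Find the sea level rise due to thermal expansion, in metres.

Δh = 0.102 m

Layer 1 at 21 °C → α = 2.4×10⁻⁴ K⁻¹
Layer 2 at 13 °C → α = 1.8×10⁻⁴ K⁻¹
Layer 3 at 2.2 °C → α = 0.89×10⁻⁴ K⁻¹
2.4×10⁻⁴ × 1.6 × 100 = 0.03840 m
100–530 m: 430 × 0.47 × 1.8×10⁻⁴ = 0.036378 m
0.89×10⁻⁴ × 1000 × 0.31 = 0.02759 m
Δh = 0.03840 + 0.036378 + 0.02759 = 0.102368 m ≈ 0.102 m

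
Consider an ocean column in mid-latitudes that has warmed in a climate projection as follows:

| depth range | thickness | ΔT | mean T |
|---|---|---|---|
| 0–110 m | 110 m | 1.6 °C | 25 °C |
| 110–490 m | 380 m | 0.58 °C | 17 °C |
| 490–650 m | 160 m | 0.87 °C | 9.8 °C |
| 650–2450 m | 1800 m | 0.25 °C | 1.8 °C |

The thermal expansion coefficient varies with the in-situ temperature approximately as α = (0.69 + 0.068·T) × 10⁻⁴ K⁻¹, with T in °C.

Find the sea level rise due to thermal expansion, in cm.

Δh ≈ 13.8 cm

Layer 1: α = (0.69 + 0.068×25)×10⁻⁴ = 2.39×10⁻⁴ K⁻¹
Layer 2: α = (0.69 + 0.068×17)×10⁻⁴ = 1.846×10⁻⁴ K⁻¹
Layer 3: α = (0.69 + 0.068×9.8)×10⁻⁴ = 1.3564×10⁻⁴ K⁻¹
Layer 4: α = (0.69 + 0.068×1.8)×10⁻⁴ = 0.8124×10⁻⁴ K⁻¹
0–110 m: 110 × 1.6 × 2.39×10⁻⁴ = 0.042064 m
Layer 2: 1.846×10⁻⁴ × 0.58 × 380 = 0.04068584 m
490–650 m: 160 × 0.87 × 1.3564×10⁻⁴ = 0.018881088 m
650–2450 m: 1800 × 0.25 × 0.8124×10⁻⁴ = 0.036558 m
Δh = 0.042064 + 0.04068584 + 0.018881088 + 0.036558 = 0.138188928 m ≈ 13.8 cm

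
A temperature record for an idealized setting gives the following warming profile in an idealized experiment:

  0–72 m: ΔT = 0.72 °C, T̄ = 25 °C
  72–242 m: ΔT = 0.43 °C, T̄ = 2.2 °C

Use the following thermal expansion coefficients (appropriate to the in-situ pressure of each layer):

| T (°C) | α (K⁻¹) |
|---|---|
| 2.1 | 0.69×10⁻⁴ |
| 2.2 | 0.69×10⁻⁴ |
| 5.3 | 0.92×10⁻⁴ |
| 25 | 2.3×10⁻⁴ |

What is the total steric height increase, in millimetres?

Layer 1 at 25 °C → α = 2.3×10⁻⁴ K⁻¹
Layer 2 at 2.2 °C → α = 0.69×10⁻⁴ K⁻¹
2.3×10⁻⁴ × 72 × 0.72 = 0.0119232 m
72–242 m: 170 × 0.43 × 0.69×10⁻⁴ = 0.0050439 m
Δh = 0.0119232 + 0.0050439 = 0.0169671 m ≈ 17 mm

17 mm of thermosteric rise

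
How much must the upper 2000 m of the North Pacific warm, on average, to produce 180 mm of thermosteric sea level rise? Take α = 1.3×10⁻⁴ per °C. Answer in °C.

ΔT = Δh/(αH) = 0.18 / (1.3×10⁻⁴ × 2000) ≈ 0.6923 °C

about 0.69 °C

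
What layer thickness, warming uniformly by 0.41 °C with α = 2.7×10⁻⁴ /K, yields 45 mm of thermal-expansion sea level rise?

H = Δh/(αΔT) = 0.045 / (2.7×10⁻⁴ × 0.41) ≈ 406.5 m

407 m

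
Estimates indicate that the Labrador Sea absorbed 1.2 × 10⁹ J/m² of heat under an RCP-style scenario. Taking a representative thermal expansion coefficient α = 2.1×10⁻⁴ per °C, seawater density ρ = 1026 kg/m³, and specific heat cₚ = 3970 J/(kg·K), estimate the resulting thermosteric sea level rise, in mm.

Δh = αQ/(ρcₚ) = 2.1×10⁻⁴ × 1.2×10⁹ / (1026 × 3970) ≈ 0.061868 m

about 61.9 mm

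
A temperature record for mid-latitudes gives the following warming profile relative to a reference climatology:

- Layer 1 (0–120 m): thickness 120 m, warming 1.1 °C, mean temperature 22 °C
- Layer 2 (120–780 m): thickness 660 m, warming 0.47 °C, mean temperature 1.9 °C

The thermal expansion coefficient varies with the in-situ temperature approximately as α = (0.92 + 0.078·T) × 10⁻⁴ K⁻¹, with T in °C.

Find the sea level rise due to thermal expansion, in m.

Layer 1: α = (0.92 + 0.078×22)×10⁻⁴ = 2.636×10⁻⁴ K⁻¹
Layer 2: α = (0.92 + 0.078×1.9)×10⁻⁴ = 1.0682×10⁻⁴ K⁻¹
2.636×10⁻⁴ × 1.1 × 120 = 0.0347952 m
120–780 m: 660 × 1.0682×10⁻⁴ × 0.47 = 0.033135564 m
Δh = 0.0347952 + 0.033135564 = 0.067930764 m

0.068 m of thermosteric rise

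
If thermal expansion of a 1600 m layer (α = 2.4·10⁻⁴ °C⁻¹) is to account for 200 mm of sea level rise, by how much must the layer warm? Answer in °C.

ΔT = Δh/(αH) = 0.2 / (2.4×10⁻⁴ × 1600) ≈ 0.5208 °C

ΔT ≈ 0.521 °C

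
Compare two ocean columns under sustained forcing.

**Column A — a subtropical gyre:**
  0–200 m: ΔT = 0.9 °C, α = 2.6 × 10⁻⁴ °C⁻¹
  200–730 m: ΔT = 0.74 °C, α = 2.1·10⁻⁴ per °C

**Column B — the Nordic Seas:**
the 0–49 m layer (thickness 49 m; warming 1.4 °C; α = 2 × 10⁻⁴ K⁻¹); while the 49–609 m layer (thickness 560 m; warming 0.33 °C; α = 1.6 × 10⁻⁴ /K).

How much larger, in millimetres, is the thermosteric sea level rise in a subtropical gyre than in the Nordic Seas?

86 mm larger

A 2.6×10⁻⁴ × 0.9 × 200 = 0.04680 m
A 530 × 0.74 × 2.1×10⁻⁴ = 0.082362 m
A total: 0.129162 m
B 0–49 m: 1.4 × 49 × 2×10⁻⁴ = 0.01372 m
B 0.33 × 1.6×10⁻⁴ × 560 = 0.029568 m
B total: 0.043288 m
Difference: 0.129162 − 0.043288 = 0.085874 m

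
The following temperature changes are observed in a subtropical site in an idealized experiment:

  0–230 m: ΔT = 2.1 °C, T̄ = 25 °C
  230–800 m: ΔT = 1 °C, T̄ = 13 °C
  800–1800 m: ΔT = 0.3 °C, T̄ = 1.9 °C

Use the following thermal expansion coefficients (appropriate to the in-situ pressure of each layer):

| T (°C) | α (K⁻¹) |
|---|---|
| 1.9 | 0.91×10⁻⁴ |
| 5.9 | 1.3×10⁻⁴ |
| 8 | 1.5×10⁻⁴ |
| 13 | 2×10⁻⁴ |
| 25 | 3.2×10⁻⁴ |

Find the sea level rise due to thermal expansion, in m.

about 0.296 m

Layer 1 at 25 °C → α = 3.2×10⁻⁴ K⁻¹
Layer 2 at 13 °C → α = 2×10⁻⁴ K⁻¹
Layer 3 at 1.9 °C → α = 0.91×10⁻⁴ K⁻¹
Layer 1: 2.1 × 3.2×10⁻⁴ × 230 = 0.15456 m
2×10⁻⁴ × 570 × 1 = 0.11400 m
Layer 3: 0.91×10⁻⁴ × 0.3 × 1000 = 0.02730 m
Δh = 0.15456 + 0.11400 + 0.02730 = 0.29586 m ≈ 0.296 m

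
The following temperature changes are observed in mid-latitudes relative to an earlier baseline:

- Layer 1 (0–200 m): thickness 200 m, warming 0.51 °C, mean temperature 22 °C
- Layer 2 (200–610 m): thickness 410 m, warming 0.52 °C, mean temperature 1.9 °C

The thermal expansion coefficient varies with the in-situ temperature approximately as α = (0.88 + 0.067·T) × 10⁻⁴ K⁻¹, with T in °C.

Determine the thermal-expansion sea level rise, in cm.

Layer 1: α = (0.88 + 0.067×22)×10⁻⁴ = 2.354×10⁻⁴ K⁻¹
Layer 2: α = (0.88 + 0.067×1.9)×10⁻⁴ = 1.0073×10⁻⁴ K⁻¹
Layer 1: 2.354×10⁻⁴ × 0.51 × 200 = 0.0240108 m
200–610 m: 0.52 × 410 × 1.0073×10⁻⁴ = 0.021475636 m
Δh = 0.0240108 + 0.021475636 = 0.045486436 m

Δh ≈ 4.5 cm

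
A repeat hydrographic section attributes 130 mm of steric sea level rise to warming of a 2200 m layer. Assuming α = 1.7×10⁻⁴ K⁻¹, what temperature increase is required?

ΔT = Δh/(αH) = 0.13 / (1.7×10⁻⁴ × 2200) ≈ 0.3476 K

0.35 K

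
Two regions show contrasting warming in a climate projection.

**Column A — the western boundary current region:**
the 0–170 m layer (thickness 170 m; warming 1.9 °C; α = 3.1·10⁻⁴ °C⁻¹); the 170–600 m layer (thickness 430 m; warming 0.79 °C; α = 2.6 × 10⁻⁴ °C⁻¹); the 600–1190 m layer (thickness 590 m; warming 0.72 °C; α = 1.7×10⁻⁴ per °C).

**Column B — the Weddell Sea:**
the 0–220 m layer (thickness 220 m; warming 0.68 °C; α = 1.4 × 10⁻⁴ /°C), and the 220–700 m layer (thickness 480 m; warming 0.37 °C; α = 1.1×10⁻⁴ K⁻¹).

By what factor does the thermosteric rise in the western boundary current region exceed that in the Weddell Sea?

A 0–170 m: 3.1×10⁻⁴ × 1.9 × 170 = 0.10013 m
A Layer 2: 0.79 × 430 × 2.6×10⁻⁴ = 0.088322 m
A 600–1190 m: 590 × 0.72 × 1.7×10⁻⁴ = 0.072216 m
A total: 0.260668 m
B 0–220 m: 220 × 0.68 × 1.4×10⁻⁴ = 0.020944 m
B 0.37 × 1.1×10⁻⁴ × 480 = 0.019536 m
B total: 0.04048 m
Ratio: 0.260668 / 0.04048 ≈ 6.439

a factor of 6.4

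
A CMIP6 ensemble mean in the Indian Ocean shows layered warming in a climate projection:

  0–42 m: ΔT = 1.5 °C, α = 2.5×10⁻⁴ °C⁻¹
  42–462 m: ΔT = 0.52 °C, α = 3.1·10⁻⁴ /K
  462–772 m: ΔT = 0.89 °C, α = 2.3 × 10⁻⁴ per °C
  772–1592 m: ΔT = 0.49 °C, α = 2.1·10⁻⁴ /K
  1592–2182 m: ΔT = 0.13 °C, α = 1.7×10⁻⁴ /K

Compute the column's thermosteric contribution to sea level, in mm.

42 × 2.5×10⁻⁴ × 1.5 = 0.01575 m
42–462 m: 3.1×10⁻⁴ × 0.52 × 420 = 0.067704 m
310 × 0.89 × 2.3×10⁻⁴ = 0.063457 m
Layer 4: 820 × 2.1×10⁻⁴ × 0.49 = 0.084378 m
1592–2182 m: 1.7×10⁻⁴ × 0.13 × 590 = 0.013039 m
Δh = 0.01575 + 0.067704 + 0.063457 + 0.084378 + 0.013039 = 0.244328 m

240 mm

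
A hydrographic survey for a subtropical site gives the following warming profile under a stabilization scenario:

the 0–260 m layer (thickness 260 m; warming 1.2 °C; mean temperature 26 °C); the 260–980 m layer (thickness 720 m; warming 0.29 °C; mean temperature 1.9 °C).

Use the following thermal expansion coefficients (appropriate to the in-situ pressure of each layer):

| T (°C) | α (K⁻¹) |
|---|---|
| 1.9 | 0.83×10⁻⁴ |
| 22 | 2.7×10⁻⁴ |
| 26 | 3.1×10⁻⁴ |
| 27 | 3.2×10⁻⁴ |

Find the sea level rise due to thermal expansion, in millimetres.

114 mm

Layer 1 at 26 °C → α = 3.1×10⁻⁴ K⁻¹
Layer 2 at 1.9 °C → α = 0.83×10⁻⁴ K⁻¹
0–260 m: 260 × 3.1×10⁻⁴ × 1.2 = 0.09672 m
Layer 2: 0.29 × 0.83×10⁻⁴ × 720 = 0.0173304 m
Δh = 0.09672 + 0.0173304 = 0.1140504 m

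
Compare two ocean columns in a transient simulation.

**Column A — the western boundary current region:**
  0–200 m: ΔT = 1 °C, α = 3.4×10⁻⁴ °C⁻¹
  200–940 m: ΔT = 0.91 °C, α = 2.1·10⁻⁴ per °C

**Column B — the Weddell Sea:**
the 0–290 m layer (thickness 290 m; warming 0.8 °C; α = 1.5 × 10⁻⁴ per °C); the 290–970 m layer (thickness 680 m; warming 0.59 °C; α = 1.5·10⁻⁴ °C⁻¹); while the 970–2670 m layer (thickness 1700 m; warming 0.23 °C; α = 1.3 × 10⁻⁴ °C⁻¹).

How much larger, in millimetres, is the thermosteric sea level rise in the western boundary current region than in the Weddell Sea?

A 200 × 3.4×10⁻⁴ × 1 = 0.06800 m
A 200–940 m: 740 × 0.91 × 2.1×10⁻⁴ = 0.141414 m
A total: 0.209414 m
B 0–290 m: 290 × 1.5×10⁻⁴ × 0.8 = 0.03480 m
B 680 × 1.5×10⁻⁴ × 0.59 = 0.06018 m
B 0.23 × 1.3×10⁻⁴ × 1700 = 0.05083 m
B total: 0.14581 m
Difference: 0.209414 − 0.14581 = 0.063604 m

63.6 mm larger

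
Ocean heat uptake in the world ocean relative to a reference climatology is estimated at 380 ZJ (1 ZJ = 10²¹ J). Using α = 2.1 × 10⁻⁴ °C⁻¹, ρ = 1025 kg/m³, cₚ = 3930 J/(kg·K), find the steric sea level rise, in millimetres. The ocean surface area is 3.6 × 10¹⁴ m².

Per unit area: Q = 380×10²¹ / (3.6×10¹⁴) ≈ 1.056×10⁹ J/m²
Δh = αQ/(ρcₚ) = 2.1×10⁻⁴ × 1.056×10⁹ / (1025 × 3930) ≈ 0.055051 m

55 mm of thermosteric rise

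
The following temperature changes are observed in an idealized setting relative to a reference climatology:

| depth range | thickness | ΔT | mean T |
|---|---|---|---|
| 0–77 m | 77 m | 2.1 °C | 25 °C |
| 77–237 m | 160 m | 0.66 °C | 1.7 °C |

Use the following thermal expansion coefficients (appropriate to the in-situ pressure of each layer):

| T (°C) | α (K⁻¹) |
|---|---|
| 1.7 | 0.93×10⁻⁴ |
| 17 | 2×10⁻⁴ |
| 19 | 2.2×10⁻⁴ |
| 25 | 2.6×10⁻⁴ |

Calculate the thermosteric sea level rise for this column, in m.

Layer 1 at 25 °C → α = 2.6×10⁻⁴ K⁻¹
Layer 2 at 1.7 °C → α = 0.93×10⁻⁴ K⁻¹
Layer 1: 77 × 2.6×10⁻⁴ × 2.1 = 0.042042 m
77–237 m: 0.93×10⁻⁴ × 0.66 × 160 = 0.0098208 m
Δh = 0.042042 + 0.0098208 = 0.0518628 m

0.0519 m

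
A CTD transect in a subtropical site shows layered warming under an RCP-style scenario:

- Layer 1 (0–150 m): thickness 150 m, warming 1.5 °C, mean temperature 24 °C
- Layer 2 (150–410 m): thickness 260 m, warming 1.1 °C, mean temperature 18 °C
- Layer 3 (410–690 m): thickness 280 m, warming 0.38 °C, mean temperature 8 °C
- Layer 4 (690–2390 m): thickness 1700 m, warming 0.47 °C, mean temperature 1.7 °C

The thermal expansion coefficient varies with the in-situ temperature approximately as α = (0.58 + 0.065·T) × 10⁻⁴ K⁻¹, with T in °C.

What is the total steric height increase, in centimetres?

Layer 1: α = (0.58 + 0.065×24)×10⁻⁴ = 2.14×10⁻⁴ K⁻¹
Layer 2: α = (0.58 + 0.065×18)×10⁻⁴ = 1.75×10⁻⁴ K⁻¹
Layer 3: α = (0.58 + 0.065×8)×10⁻⁴ = 1.1×10⁻⁴ K⁻¹
Layer 4: α = (0.58 + 0.065×1.7)×10⁻⁴ = 0.6905×10⁻⁴ K⁻¹
150 × 2.14×10⁻⁴ × 1.5 = 0.04815 m
260 × 1.75×10⁻⁴ × 1.1 = 0.05005 m
Layer 3: 1.1×10⁻⁴ × 0.38 × 280 = 0.011704 m
Layer 4: 1700 × 0.47 × 0.6905×10⁻⁴ = 0.05517095 m
Δh = 0.04815 + 0.05005 + 0.011704 + 0.05517095 = 0.16507495 m ≈ 16.5 cm

about 16.5 cm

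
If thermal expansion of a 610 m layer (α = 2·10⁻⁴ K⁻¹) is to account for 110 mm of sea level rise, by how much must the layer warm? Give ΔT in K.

ΔT = Δh/(αH) = 0.11 / (2×10⁻⁴ × 610) ≈ 0.9016 K

ΔT ≈ 0.902 K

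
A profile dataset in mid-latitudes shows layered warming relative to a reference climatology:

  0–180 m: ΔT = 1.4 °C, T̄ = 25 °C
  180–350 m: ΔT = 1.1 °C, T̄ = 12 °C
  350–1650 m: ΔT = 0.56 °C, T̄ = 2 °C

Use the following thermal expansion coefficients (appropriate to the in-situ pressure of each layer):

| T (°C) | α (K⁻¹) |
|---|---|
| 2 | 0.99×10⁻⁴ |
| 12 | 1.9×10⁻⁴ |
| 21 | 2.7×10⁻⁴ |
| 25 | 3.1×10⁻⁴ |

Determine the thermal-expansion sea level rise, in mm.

about 186 mm

Layer 1 at 25 °C → α = 3.1×10⁻⁴ K⁻¹
Layer 2 at 12 °C → α = 1.9×10⁻⁴ K⁻¹
Layer 3 at 2 °C → α = 0.99×10⁻⁴ K⁻¹
1.4 × 3.1×10⁻⁴ × 180 = 0.07812 m
Layer 2: 170 × 1.1 × 1.9×10⁻⁴ = 0.03553 m
1300 × 0.99×10⁻⁴ × 0.56 = 0.072072 m
Δh = 0.07812 + 0.03553 + 0.072072 = 0.185722 m ≈ 186 mm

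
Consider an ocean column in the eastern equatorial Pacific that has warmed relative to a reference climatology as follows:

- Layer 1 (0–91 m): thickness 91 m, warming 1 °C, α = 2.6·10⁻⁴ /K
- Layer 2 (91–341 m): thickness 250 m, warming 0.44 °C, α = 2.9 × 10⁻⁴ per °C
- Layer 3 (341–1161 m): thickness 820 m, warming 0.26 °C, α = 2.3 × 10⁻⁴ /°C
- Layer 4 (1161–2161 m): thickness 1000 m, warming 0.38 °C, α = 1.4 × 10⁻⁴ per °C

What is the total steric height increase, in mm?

Layer 1: 2.6×10⁻⁴ × 1 × 91 = 0.02366 m
91–341 m: 0.44 × 2.9×10⁻⁴ × 250 = 0.03190 m
820 × 0.26 × 2.3×10⁻⁴ = 0.049036 m
1161–2161 m: 1000 × 1.4×10⁻⁴ × 0.38 = 0.05320 m
Δh = 0.02366 + 0.03190 + 0.049036 + 0.05320 = 0.157796 m

Δh = 158 mm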